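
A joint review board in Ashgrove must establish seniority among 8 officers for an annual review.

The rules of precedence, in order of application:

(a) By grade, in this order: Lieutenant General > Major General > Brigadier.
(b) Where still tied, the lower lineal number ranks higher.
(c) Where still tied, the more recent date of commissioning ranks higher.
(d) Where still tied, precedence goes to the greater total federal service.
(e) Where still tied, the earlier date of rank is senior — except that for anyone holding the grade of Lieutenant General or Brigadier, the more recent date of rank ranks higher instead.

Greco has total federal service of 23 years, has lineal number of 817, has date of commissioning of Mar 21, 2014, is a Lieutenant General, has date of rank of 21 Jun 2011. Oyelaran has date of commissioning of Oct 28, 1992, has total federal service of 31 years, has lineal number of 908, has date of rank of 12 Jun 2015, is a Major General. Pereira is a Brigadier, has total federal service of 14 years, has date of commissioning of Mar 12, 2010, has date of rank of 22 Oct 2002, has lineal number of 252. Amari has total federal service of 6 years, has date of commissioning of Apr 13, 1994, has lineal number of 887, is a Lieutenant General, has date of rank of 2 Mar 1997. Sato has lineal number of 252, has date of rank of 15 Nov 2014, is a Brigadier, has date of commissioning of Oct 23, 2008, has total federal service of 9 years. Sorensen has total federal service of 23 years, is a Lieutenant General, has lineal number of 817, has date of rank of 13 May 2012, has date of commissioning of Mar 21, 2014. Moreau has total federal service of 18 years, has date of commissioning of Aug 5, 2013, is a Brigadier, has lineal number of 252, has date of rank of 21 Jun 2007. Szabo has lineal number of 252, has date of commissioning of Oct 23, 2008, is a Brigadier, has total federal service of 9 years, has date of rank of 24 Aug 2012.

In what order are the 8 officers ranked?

Sorensen, Greco, Amari, Oyelaran, Moreau, Pereira, Sato, Szabo

By grade: Sorensen, Greco and Amari (Lieutenant General); then Oyelaran (Major General); then Moreau, Pereira, Sato and Szabo (Brigadier).
Among Sorensen, Greco and Amari, by lineal number (lower first): Sorensen and Greco (817) before Amari (887).
Sorensen and Greco both have date of commissioning Mar 21, 2014, so the next rule applies.
Sorensen and Greco both have total federal service 23 years, so the next rule applies.
Among Sorensen and Greco, by date of rank (later first) (reversed rule for this group): Sorensen (13 May 2012) before Greco (21 Jun 2011).
Moreau, Pereira, Sato and Szabo all have lineal number 252, so the next rule applies.
Among Moreau, Pereira, Sato and Szabo, by date of commissioning (later first): Moreau (Aug 5, 2013) before Pereira (Mar 12, 2010) before Sato and Szabo (Oct 23, 2008).
Sato and Szabo both have total federal service 9 years, so the next rule applies.
Among Sato and Szabo, by date of rank (later first) (reversed rule for this group): Sato (15 Nov 2014) before Szabo (24 Aug 2012).
Full order: Sorensen, Greco, Amari, Oyelaran, Moreau, Pereira, Sato, Szabo.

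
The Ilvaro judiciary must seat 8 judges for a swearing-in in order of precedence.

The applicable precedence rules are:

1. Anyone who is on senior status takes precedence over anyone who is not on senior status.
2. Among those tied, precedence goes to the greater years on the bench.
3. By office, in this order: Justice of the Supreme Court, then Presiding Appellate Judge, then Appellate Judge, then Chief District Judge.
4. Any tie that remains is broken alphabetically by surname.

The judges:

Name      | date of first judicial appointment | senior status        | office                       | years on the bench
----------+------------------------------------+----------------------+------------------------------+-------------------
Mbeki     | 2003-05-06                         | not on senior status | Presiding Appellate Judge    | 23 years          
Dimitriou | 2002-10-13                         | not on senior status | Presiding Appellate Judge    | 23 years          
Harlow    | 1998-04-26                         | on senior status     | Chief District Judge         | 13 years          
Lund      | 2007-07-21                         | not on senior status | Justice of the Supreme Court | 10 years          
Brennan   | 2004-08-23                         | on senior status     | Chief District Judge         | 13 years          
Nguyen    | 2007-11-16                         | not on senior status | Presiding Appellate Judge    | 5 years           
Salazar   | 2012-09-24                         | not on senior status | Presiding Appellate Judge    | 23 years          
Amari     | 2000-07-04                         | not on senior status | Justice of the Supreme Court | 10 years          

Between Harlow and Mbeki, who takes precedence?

By the first rule: Brennan and Harlow (both on senior status); then Dimitriou, Mbeki, Salazar, Amari, Lund and Nguyen (each not on senior status).
Brennan and Harlow both have years on the bench 13 years, so the next rule applies.
Brennan and Harlow are each Chief District Judge, so the next rule applies.
Among Brennan and Harlow, alphabetically by surname: Brennan before Harlow.
Among Dimitriou, Mbeki, Salazar, Amari, Lund and Nguyen, by years on the bench (higher first): Dimitriou, Mbeki and Salazar (23 years) before Amari and Lund (10 years) before Nguyen (5 years).
Dimitriou, Mbeki and Salazar are each Presiding Appellate Judge, so the next rule applies.
Among Dimitriou, Mbeki and Salazar, alphabetically by surname: Dimitriou before Mbeki before Salazar.
Amari and Lund are each Justice of the Supreme Court, so the next rule applies.
Among Amari and Lund, alphabetically by surname: Amari before Lund.
So Harlow takes precedence.

Harlow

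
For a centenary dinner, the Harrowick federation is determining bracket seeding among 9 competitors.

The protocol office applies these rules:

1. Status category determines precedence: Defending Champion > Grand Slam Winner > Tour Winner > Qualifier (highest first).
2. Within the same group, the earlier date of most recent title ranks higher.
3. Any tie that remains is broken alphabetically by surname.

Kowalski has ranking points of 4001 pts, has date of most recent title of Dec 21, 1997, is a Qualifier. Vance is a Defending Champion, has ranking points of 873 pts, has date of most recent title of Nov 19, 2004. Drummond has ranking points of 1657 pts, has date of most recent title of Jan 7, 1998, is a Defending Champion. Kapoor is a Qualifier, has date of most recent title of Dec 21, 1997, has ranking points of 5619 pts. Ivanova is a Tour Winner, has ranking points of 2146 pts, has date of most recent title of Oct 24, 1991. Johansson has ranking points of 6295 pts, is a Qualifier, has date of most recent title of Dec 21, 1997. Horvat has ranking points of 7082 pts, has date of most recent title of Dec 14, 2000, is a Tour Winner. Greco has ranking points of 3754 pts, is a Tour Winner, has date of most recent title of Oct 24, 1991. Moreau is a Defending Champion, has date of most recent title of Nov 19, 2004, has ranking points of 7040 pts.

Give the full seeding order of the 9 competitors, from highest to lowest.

Drummond, Moreau, Vance, Greco, Ivanova, Horvat, Johansson, Kapoor, Kowalski

By status category: Drummond, Moreau and Vance (Defending Champion); then Greco, Ivanova and Horvat (Tour Winner); then Johansson, Kapoor and Kowalski (Qualifier).
Among Drummond, Moreau and Vance, by date of most recent title (earlier first): Drummond (Jan 7, 1998) before Moreau and Vance (Nov 19, 2004).
Among Moreau and Vance, alphabetically by surname: Moreau before Vance.
Among Greco, Ivanova and Horvat, by date of most recent title (earlier first): Greco and Ivanova (Oct 24, 1991) before Horvat (Dec 14, 2000).
Among Greco and Ivanova, alphabetically by surname: Greco before Ivanova.
Johansson, Kapoor and Kowalski all have date of most recent title Dec 21, 1997, so the next rule applies.
Among Johansson, Kapoor and Kowalski, alphabetically by surname: Johansson before Kapoor before Kowalski.
Full order: Drummond, Moreau, Vance, Greco, Ivanova, Horvat, Johansson, Kapoor, Kowalski.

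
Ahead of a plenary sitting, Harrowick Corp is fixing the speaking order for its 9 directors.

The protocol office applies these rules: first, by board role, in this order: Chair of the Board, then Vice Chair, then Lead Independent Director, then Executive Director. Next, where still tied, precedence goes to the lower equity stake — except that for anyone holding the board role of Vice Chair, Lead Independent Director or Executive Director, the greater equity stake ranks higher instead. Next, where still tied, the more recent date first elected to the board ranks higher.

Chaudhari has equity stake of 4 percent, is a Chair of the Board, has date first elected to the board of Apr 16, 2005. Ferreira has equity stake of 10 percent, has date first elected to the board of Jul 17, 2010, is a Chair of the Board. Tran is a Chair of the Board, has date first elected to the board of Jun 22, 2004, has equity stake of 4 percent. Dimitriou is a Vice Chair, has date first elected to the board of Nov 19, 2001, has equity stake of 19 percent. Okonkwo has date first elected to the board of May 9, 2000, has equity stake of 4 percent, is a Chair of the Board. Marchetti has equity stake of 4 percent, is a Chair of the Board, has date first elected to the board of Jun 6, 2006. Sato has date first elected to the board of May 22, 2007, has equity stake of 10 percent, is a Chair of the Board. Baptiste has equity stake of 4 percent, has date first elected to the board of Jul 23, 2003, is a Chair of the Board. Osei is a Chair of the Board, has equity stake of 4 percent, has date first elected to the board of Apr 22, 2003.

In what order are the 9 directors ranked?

By board role: Marchetti, Chaudhari, Tran, Baptiste, Osei, Okonkwo, Ferreira and Sato (Chair of the Board); then Dimitriou (Vice Chair).
Among Marchetti, Chaudhari, Tran, Baptiste, Osei, Okonkwo, Ferreira and Sato, by equity stake (lower first): Marchetti, Chaudhari, Tran, Baptiste, Osei and Okonkwo (4 percent) before Ferreira and Sato (10 percent).
Among Marchetti, Chaudhari, Tran, Baptiste, Osei and Okonkwo, by date first elected to the board (later first): Marchetti (Jun 6, 2006) before Chaudhari (Apr 16, 2005) before Tran (Jun 22, 2004) before Baptiste (Jul 23, 2003) before Osei (Apr 22, 2003) before Okonkwo (May 9, 2000).
Among Ferreira and Sato, by date first elected to the board (later first): Ferreira (Jul 17, 2010) before Sato (May 22, 2007).
Full order: Marchetti, Chaudhari, Tran, Baptiste, Osei, Okonkwo, Ferreira, Sato, Dimitriou.

Marchetti, Chaudhari, Tran, Baptiste, Osei, Okonkwo, Ferreira, Sato, Dimitriou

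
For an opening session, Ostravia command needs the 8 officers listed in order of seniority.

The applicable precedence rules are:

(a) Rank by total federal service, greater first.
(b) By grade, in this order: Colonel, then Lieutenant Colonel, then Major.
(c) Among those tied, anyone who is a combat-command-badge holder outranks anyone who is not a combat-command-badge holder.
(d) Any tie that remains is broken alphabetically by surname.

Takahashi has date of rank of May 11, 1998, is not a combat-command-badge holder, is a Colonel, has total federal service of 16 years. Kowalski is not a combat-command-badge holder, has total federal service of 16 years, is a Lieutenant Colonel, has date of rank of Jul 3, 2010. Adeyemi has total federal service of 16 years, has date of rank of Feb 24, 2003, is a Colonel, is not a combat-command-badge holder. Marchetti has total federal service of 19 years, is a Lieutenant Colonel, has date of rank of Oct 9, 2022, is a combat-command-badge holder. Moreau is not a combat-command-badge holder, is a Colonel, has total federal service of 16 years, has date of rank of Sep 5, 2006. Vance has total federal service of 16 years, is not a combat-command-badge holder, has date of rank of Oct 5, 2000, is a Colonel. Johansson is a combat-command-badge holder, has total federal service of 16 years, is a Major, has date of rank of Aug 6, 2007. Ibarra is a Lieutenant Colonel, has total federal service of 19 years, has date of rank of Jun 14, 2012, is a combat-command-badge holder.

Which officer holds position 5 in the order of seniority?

Takahashi

By total federal service (higher first): Ibarra and Marchetti (both 19 years); then Adeyemi, Moreau, Takahashi, Vance, Kowalski and Johansson (each 16 years).
Ibarra and Marchetti are each Lieutenant Colonel, so the next rule applies.
Ibarra and Marchetti are each a combat-command-badge holder, so the next rule applies.
Among Ibarra and Marchetti, alphabetically by surname: Ibarra before Marchetti.
Among Adeyemi, Moreau, Takahashi, Vance, Kowalski and Johansson, by grade: Adeyemi, Moreau, Takahashi and Vance (Colonel) before Kowalski (Lieutenant Colonel) before Johansson (Major).
Adeyemi, Moreau, Takahashi and Vance are each not a combat-command-badge holder, so the next rule applies.
Among Adeyemi, Moreau, Takahashi and Vance, alphabetically by surname: Adeyemi before Moreau before Takahashi before Vance.
Order: Ibarra, Marchetti, Adeyemi, Moreau, Takahashi, Vance, Kowalski, Johansson.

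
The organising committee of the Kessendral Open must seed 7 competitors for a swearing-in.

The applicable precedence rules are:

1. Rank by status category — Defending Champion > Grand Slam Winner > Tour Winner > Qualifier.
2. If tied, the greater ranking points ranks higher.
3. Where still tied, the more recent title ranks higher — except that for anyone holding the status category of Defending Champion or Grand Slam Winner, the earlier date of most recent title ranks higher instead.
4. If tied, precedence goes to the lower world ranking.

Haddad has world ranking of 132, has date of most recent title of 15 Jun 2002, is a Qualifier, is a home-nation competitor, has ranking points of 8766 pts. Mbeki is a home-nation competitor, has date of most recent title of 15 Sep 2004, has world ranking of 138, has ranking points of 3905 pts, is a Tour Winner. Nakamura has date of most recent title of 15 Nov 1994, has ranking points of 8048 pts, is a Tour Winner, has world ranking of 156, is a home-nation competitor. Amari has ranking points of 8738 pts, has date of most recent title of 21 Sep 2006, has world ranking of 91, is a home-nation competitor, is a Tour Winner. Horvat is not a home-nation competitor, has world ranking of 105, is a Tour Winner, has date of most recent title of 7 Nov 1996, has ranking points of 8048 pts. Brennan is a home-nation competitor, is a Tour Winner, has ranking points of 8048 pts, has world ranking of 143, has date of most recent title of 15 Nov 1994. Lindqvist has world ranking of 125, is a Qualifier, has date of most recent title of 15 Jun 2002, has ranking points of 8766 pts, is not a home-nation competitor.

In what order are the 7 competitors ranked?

By status category: Amari, Horvat, Brennan, Nakamura and Mbeki (Tour Winner); then Lindqvist and Haddad (Qualifier).
Among Amari, Horvat, Brennan, Nakamura and Mbeki, by ranking points (higher first): Amari (8738 pts) before Horvat, Brennan and Nakamura (8048 pts) before Mbeki (3905 pts).
Among Horvat, Brennan and Nakamura, by date of most recent title (later first): Horvat (7 Nov 1996) before Brennan and Nakamura (15 Nov 1994).
Among Brennan and Nakamura, by world ranking (lower first): Brennan (143) before Nakamura (156).
Lindqvist and Haddad both have ranking points 8766 pts, so the next rule applies.
Lindqvist and Haddad both have date of most recent title 15 Jun 2002, so the next rule applies.
Among Lindqvist and Haddad, by world ranking (lower first): Lindqvist (125) before Haddad (132).
Full order: Amari, Horvat, Brennan, Nakamura, Mbeki, Lindqvist, Haddad.

Amari, Horvat, Brennan, Nakamura, Mbeki, Lindqvist, Haddad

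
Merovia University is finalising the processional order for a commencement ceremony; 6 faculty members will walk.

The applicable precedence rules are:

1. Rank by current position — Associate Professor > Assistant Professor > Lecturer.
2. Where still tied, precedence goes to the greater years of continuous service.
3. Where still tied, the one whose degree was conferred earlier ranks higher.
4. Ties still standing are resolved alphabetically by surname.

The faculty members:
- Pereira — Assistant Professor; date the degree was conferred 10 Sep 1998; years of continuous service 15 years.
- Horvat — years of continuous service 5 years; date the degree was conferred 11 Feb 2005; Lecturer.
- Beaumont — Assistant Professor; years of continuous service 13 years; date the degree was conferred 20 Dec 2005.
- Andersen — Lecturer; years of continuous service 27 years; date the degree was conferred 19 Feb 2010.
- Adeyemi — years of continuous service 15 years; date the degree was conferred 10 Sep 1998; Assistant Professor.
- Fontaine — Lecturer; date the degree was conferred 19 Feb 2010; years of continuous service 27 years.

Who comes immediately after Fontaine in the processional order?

By current position: Adeyemi, Pereira and Beaumont (Assistant Professor); then Andersen, Fontaine and Horvat (Lecturer).
Among Adeyemi, Pereira and Beaumont, by years of continuous service (higher first): Adeyemi and Pereira (15 years) before Beaumont (13 years).
Adeyemi and Pereira both have date the degree was conferred 10 Sep 1998, so the next rule applies.
Among Adeyemi and Pereira, alphabetically by surname: Adeyemi before Pereira.
Among Andersen, Fontaine and Horvat, by years of continuous service (higher first): Andersen and Fontaine (27 years) before Horvat (5 years).
Andersen and Fontaine both have date the degree was conferred 19 Feb 2010, so the next rule applies.
Among Andersen and Fontaine, alphabetically by surname: Andersen before Fontaine.
Order: Adeyemi, Pereira, Beaumont, Andersen, Fontaine, Horvat.

Horvat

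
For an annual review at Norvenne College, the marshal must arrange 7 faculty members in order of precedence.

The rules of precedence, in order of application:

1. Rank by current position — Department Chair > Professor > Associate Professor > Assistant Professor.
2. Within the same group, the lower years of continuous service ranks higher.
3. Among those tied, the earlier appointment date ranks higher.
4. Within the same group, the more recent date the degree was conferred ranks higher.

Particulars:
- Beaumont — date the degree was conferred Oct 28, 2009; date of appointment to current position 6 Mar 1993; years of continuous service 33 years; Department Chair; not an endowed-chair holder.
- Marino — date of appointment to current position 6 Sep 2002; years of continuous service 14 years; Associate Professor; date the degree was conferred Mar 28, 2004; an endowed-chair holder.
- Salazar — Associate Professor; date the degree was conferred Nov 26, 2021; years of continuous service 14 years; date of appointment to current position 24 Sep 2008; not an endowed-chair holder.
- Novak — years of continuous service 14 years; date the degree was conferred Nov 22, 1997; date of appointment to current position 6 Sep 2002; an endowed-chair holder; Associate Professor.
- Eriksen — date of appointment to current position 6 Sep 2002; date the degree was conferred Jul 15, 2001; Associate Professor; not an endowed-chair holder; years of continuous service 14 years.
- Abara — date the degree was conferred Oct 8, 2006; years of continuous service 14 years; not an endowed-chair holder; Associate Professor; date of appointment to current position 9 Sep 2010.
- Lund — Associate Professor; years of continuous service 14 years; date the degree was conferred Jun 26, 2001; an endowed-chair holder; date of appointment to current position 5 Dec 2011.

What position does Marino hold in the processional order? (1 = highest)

By current position: Beaumont (Department Chair); then Marino, Eriksen, Novak, Salazar, Abara and Lund (Associate Professor).
Marino, Eriksen, Novak, Salazar, Abara and Lund all have years of continuous service 14 years, so the next rule applies.
Among Marino, Eriksen, Novak, Salazar, Abara and Lund, by date of appointment to current position (earlier first): Marino, Eriksen and Novak (6 Sep 2002) before Salazar (24 Sep 2008) before Abara (9 Sep 2010) before Lund (5 Dec 2011).
Among Marino, Eriksen and Novak, by date the degree was conferred (later first): Marino (Mar 28, 2004) before Eriksen (Jul 15, 2001) before Novak (Nov 22, 1997).
Order: Beaumont, Marino, Eriksen, Novak, Salazar, Abara, Lund. So position 2.

2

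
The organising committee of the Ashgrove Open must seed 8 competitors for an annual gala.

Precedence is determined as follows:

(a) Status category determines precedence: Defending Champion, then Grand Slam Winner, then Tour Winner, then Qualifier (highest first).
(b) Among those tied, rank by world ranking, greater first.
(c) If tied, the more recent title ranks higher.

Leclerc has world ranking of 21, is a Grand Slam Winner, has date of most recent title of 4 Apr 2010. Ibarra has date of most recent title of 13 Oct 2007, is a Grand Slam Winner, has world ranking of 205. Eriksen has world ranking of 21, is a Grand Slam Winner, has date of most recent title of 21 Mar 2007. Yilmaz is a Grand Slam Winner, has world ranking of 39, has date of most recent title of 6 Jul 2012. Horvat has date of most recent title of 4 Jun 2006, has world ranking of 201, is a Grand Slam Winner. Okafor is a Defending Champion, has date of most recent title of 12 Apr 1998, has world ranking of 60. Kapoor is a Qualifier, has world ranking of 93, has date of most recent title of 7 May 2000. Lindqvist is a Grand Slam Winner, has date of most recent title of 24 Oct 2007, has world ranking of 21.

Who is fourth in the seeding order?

Yilmaz

By status category: Okafor (Defending Champion); then Ibarra, Horvat, Yilmaz, Leclerc, Lindqvist and Eriksen (Grand Slam Winner); then Kapoor (Qualifier).
Among Ibarra, Horvat, Yilmaz, Leclerc, Lindqvist and Eriksen, by world ranking (higher first): Ibarra (205) before Horvat (201) before Yilmaz (39) before Leclerc, Lindqvist and Eriksen (21).
Among Leclerc, Lindqvist and Eriksen, by date of most recent title (later first): Leclerc (4 Apr 2010) before Lindqvist (24 Oct 2007) before Eriksen (21 Mar 2007).
Order: Okafor, Ibarra, Horvat, Yilmaz, Leclerc, Lindqvist, Eriksen, Kapoor.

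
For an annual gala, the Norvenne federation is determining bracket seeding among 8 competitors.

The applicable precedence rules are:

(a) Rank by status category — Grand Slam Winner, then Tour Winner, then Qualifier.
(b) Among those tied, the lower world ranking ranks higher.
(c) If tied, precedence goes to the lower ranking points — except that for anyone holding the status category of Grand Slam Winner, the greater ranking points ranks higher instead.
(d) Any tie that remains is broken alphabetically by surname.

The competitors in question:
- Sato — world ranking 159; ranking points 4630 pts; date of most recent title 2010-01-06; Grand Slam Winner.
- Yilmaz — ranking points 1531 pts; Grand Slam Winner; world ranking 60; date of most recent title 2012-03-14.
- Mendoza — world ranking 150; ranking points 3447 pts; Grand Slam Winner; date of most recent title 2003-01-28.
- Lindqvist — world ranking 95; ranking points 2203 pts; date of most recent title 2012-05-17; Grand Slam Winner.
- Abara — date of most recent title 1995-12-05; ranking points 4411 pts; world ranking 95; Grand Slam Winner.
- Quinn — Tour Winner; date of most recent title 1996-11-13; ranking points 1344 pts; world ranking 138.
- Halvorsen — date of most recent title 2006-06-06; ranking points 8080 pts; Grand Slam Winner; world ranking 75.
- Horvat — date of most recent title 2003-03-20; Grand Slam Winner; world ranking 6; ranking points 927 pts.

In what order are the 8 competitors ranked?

Horvat, Yilmaz, Halvorsen, Abara, Lindqvist, Mendoza, Sato, Quinn

By status category: Horvat, Yilmaz, Halvorsen, Abara, Lindqvist, Mendoza and Sato (Grand Slam Winner); then Quinn (Tour Winner).
Among Horvat, Yilmaz, Halvorsen, Abara, Lindqvist, Mendoza and Sato, by world ranking (lower first): Horvat (6) before Yilmaz (60) before Halvorsen (75) before Abara and Lindqvist (95) before Mendoza (150) before Sato (159).
Among Abara and Lindqvist, by ranking points (higher first) (reversed rule for this group): Abara (4411 pts) before Lindqvist (2203 pts).
Full order: Horvat, Yilmaz, Halvorsen, Abara, Lindqvist, Mendoza, Sato, Quinn.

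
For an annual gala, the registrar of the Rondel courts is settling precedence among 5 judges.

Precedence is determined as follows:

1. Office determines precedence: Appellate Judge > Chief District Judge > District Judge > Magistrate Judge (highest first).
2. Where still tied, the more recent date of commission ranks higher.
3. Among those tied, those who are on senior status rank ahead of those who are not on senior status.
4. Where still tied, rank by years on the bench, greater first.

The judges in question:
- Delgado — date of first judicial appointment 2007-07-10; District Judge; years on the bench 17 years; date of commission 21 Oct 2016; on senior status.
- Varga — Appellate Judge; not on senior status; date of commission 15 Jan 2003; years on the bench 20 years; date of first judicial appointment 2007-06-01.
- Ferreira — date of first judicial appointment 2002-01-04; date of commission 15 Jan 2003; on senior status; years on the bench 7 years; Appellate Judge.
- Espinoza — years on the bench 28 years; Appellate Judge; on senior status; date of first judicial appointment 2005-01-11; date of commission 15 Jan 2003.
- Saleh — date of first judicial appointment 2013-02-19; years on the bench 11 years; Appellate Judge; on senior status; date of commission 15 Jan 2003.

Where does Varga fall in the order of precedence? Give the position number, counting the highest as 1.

By office: Espinoza, Saleh, Ferreira and Varga (Appellate Judge); then Delgado (District Judge).
Espinoza, Saleh, Ferreira and Varga all have date of commission 15 Jan 2003, so the next rule applies.
Among Espinoza, Saleh, Ferreira and Varga, on senior status before not on senior status: Espinoza, Saleh and Ferreira (on senior status) before Varga (not on senior status).
Among Espinoza, Saleh and Ferreira, by years on the bench (higher first): Espinoza (28 years) before Saleh (11 years) before Ferreira (7 years).
Order: Espinoza, Saleh, Ferreira, Varga, Delgado. So position 4.

4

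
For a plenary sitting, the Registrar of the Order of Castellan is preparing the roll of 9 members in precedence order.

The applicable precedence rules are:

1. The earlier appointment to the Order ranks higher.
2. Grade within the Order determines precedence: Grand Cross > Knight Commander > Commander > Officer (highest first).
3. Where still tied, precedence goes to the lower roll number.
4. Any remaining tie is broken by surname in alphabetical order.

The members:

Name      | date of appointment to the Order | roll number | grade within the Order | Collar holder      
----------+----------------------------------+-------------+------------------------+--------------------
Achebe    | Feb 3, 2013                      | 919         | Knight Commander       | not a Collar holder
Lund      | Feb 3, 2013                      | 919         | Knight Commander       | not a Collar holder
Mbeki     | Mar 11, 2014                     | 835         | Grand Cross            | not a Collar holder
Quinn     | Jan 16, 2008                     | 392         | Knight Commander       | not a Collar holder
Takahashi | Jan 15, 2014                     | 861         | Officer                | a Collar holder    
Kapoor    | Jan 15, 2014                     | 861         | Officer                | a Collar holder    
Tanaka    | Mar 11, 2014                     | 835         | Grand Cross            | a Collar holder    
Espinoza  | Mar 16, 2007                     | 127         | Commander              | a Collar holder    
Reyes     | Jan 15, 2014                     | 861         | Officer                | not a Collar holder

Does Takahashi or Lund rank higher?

By date of appointment to the Order (earlier first): Espinoza (Mar 16, 2007); then Quinn (Jan 16, 2008); then Achebe and Lund (both Feb 3, 2013); then Kapoor, Reyes and Takahashi (each Jan 15, 2014); then Mbeki and Tanaka (both Mar 11, 2014).
Achebe and Lund are each Knight Commander, so the next rule applies.
Achebe and Lund both have roll number 919, so the next rule applies.
Among Achebe and Lund, alphabetically by surname: Achebe before Lund.
Kapoor, Reyes and Takahashi are each Officer, so the next rule applies.
Kapoor, Reyes and Takahashi all have roll number 861, so the next rule applies.
Among Kapoor, Reyes and Takahashi, alphabetically by surname: Kapoor before Reyes before Takahashi.
Mbeki and Tanaka are each Grand Cross, so the next rule applies.
Mbeki and Tanaka both have roll number 835, so the next rule applies.
Among Mbeki and Tanaka, alphabetically by surname: Mbeki before Tanaka.
So Lund takes precedence.

Lund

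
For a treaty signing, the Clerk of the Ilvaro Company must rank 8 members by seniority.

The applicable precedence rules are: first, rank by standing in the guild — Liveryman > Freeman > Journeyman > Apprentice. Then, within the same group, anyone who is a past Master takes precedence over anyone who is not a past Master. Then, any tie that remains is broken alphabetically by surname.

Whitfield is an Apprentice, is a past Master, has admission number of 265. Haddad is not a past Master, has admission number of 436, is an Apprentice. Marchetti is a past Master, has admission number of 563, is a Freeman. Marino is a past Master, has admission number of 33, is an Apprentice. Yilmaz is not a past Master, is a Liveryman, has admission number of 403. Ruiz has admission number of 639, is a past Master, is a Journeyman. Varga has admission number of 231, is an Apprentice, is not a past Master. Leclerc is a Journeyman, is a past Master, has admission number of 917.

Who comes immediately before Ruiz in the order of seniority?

By standing in the guild: Yilmaz (Liveryman); then Marchetti (Freeman); then Leclerc and Ruiz (Journeyman); then Marino, Whitfield, Haddad and Varga (Apprentice).
Leclerc and Ruiz are each a past Master, so the next rule applies.
Among Leclerc and Ruiz, alphabetically by surname: Leclerc before Ruiz.
Among Marino, Whitfield, Haddad and Varga, a past Master before not a past Master: Marino and Whitfield (a past Master) before Haddad and Varga (not a past Master).
Among Marino and Whitfield, alphabetically by surname: Marino before Whitfield.
Among Haddad and Varga, alphabetically by surname: Haddad before Varga.
Order: Yilmaz, Marchetti, Leclerc, Ruiz, Marino, Whitfield, Haddad, Varga.

Leclerc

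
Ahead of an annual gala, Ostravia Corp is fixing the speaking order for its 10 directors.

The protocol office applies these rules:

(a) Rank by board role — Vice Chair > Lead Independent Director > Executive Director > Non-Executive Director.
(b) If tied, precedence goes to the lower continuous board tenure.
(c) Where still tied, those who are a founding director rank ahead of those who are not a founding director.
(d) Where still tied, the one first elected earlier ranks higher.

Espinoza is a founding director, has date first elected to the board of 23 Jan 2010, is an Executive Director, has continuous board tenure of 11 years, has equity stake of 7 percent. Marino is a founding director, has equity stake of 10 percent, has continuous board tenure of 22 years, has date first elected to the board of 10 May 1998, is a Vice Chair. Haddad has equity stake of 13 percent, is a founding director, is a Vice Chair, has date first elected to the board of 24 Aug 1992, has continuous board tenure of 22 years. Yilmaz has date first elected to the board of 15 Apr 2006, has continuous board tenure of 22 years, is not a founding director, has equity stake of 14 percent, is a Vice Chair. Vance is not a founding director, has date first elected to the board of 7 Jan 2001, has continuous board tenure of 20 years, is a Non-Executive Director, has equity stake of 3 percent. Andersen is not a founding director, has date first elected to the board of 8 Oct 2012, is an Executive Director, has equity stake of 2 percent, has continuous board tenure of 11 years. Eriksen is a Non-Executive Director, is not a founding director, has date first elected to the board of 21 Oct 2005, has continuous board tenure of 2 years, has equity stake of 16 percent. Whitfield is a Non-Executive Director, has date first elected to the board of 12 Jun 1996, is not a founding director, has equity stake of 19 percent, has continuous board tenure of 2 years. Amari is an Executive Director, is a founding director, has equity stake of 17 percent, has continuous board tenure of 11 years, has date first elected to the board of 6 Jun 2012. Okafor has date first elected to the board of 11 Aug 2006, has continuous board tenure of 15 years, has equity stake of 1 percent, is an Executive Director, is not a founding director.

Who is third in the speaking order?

Yilmaz

By board role: Haddad, Marino and Yilmaz (Vice Chair); then Espinoza, Amari, Andersen and Okafor (Executive Director); then Whitfield, Eriksen and Vance (Non-Executive Director).
Haddad, Marino and Yilmaz all have continuous board tenure 22 years, so the next rule applies.
Among Haddad, Marino and Yilmaz, a founding director before not a founding director: Haddad and Marino (a founding director) before Yilmaz (not a founding director).
Among Haddad and Marino, by date first elected to the board (earlier first): Haddad (24 Aug 1992) before Marino (10 May 1998).
Among Espinoza, Amari, Andersen and Okafor, by continuous board tenure (lower first): Espinoza, Amari and Andersen (11 years) before Okafor (15 years).
Among Espinoza, Amari and Andersen, a founding director before not a founding director: Espinoza and Amari (a founding director) before Andersen (not a founding director).
Among Espinoza and Amari, by date first elected to the board (earlier first): Espinoza (23 Jan 2010) before Amari (6 Jun 2012).
Among Whitfield, Eriksen and Vance, by continuous board tenure (lower first): Whitfield and Eriksen (2 years) before Vance (20 years).
Whitfield and Eriksen are each not a founding director, so the next rule applies.
Among Whitfield and Eriksen, by date first elected to the board (earlier first): Whitfield (12 Jun 1996) before Eriksen (21 Oct 2005).
Order: Haddad, Marino, Yilmaz, Espinoza, Amari, Andersen, Okafor, Whitfield, Eriksen, Vance.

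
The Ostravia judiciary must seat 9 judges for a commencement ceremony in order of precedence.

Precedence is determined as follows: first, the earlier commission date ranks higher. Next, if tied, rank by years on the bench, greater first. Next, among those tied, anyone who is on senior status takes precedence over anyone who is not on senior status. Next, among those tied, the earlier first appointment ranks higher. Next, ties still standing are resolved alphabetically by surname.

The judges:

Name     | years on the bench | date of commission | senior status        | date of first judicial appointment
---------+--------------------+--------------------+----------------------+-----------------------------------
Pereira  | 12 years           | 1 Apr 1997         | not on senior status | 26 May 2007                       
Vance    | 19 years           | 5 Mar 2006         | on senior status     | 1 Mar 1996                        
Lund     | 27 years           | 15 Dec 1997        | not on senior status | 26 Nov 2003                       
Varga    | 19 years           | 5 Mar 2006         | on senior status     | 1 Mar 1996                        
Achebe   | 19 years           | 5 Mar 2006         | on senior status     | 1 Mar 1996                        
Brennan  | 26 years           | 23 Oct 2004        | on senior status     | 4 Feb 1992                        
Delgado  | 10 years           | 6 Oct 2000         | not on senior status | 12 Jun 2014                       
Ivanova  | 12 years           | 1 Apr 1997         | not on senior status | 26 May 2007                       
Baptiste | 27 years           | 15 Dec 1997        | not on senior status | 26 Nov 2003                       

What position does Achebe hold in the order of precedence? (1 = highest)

7

By date of commission (earlier first): Ivanova and Pereira (both 1 Apr 1997); then Baptiste and Lund (both 15 Dec 1997); then Delgado (6 Oct 2000); then Brennan (23 Oct 2004); then Achebe, Vance and Varga (each 5 Mar 2006).
Ivanova and Pereira both have years on the bench 12 years, so the next rule applies.
Ivanova and Pereira are each not on senior status, so the next rule applies.
Ivanova and Pereira both have date of first judicial appointment 26 May 2007, so the next rule applies.
Among Ivanova and Pereira, alphabetically by surname: Ivanova before Pereira.
Baptiste and Lund both have years on the bench 27 years, so the next rule applies.
Baptiste and Lund are each not on senior status, so the next rule applies.
Baptiste and Lund both have date of first judicial appointment 26 Nov 2003, so the next rule applies.
Among Baptiste and Lund, alphabetically by surname: Baptiste before Lund.
Achebe, Vance and Varga all have years on the bench 19 years, so the next rule applies.
Achebe, Vance and Varga are each on senior status, so the next rule applies.
Achebe, Vance and Varga all have date of first judicial appointment 1 Mar 1996, so the next rule applies.
Among Achebe, Vance and Varga, alphabetically by surname: Achebe before Vance before Varga.
Order: Ivanova, Pereira, Baptiste, Lund, Delgado, Brennan, Achebe, Vance, Varga. So position 7.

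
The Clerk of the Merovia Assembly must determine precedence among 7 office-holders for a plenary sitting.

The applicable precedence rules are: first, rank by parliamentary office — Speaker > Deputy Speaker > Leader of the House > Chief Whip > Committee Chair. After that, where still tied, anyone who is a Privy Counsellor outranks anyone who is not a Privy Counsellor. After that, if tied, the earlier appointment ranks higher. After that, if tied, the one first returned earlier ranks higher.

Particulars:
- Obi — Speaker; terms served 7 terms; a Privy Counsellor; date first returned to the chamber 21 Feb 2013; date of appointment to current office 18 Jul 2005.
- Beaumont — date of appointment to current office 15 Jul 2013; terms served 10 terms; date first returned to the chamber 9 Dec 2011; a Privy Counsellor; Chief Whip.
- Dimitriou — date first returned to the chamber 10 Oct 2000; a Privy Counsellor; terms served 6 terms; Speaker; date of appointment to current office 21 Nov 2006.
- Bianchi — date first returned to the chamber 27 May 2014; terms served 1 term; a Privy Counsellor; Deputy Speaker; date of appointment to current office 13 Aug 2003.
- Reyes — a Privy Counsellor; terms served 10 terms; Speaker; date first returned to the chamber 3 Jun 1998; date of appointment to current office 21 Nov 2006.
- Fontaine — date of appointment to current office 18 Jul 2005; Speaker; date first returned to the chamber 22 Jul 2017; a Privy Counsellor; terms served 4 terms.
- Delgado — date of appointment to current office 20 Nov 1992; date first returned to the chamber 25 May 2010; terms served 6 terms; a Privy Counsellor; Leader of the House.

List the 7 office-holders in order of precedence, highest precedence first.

By parliamentary office: Obi, Fontaine, Reyes and Dimitriou (Speaker); then Bianchi (Deputy Speaker); then Delgado (Leader of the House); then Beaumont (Chief Whip).
Obi, Fontaine, Reyes and Dimitriou are each a Privy Counsellor, so the next rule applies.
Among Obi, Fontaine, Reyes and Dimitriou, by date of appointment to current office (earlier first): Obi and Fontaine (18 Jul 2005) before Reyes and Dimitriou (21 Nov 2006).
Among Obi and Fontaine, by date first returned to the chamber (earlier first): Obi (21 Feb 2013) before Fontaine (22 Jul 2017).
Among Reyes and Dimitriou, by date first returned to the chamber (earlier first): Reyes (3 Jun 1998) before Dimitriou (10 Oct 2000).
Full order: Obi, Fontaine, Reyes, Dimitriou, Bianchi, Delgado, Beaumont.

Obi, Fontaine, Reyes, Dimitriou, Bianchi, Delgado, Beaumont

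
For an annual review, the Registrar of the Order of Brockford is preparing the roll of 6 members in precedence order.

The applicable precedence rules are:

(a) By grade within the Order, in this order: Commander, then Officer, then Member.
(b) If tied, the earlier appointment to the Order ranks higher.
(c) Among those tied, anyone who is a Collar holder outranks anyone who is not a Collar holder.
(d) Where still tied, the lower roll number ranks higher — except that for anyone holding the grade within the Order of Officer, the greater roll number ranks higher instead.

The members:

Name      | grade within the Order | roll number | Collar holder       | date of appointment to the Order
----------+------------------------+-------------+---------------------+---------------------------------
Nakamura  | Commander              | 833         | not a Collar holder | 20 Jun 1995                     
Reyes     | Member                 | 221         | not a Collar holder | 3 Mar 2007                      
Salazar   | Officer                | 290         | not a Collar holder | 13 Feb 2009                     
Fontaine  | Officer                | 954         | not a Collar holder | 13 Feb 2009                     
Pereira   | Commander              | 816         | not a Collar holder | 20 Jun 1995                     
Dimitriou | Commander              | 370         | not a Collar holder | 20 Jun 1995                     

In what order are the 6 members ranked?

Dimitriou, Pereira, Nakamura, Fontaine, Salazar, Reyes

By grade within the Order: Dimitriou, Pereira and Nakamura (Commander); then Fontaine and Salazar (Officer); then Reyes (Member).
Dimitriou, Pereira and Nakamura all have date of appointment to the Order 20 Jun 1995, so the next rule applies.
Dimitriou, Pereira and Nakamura are each not a Collar holder, so the next rule applies.
Among Dimitriou, Pereira and Nakamura, by roll number (lower first): Dimitriou (370) before Pereira (816) before Nakamura (833).
Fontaine and Salazar both have date of appointment to the Order 13 Feb 2009, so the next rule applies.
Fontaine and Salazar are each not a Collar holder, so the next rule applies.
Among Fontaine and Salazar, by roll number (higher first) (reversed rule for this group): Fontaine (954) before Salazar (290).
Full order: Dimitriou, Pereira, Nakamura, Fontaine, Salazar, Reyes.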